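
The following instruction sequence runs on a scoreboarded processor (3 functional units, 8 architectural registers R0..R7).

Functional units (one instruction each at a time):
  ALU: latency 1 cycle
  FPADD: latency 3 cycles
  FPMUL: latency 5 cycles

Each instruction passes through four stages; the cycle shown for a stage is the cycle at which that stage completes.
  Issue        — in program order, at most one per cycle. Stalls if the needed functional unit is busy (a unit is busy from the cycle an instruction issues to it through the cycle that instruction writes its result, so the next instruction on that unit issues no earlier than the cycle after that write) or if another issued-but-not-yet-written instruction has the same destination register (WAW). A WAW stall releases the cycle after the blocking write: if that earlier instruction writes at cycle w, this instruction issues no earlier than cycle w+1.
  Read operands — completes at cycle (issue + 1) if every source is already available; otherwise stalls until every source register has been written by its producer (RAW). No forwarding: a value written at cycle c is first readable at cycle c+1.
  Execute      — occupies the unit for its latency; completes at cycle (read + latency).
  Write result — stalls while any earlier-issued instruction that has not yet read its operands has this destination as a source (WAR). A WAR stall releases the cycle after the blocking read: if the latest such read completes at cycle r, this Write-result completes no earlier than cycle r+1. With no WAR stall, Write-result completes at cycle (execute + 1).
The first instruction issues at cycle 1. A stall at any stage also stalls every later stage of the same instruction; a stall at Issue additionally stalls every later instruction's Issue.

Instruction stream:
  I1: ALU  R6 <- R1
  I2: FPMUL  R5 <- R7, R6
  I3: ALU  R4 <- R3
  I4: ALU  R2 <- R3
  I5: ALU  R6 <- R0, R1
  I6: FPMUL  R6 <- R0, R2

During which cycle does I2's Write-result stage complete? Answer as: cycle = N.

cycle = 11

I1  is:1  ro:2  ex:3  wr:4
I2  is:2  ro:5  ex:10  wr:11  — RAW R6: wait I1 write@4
I3  is:5  ro:6  ex:7  wr:8  — struct: ALU busy until I1 writes@4
I4  is:9  ro:10  ex:11  wr:12  — struct: ALU busy until I3 writes@8
I5  is:13  ro:14  ex:15  wr:16  — struct: ALU busy until I4 writes@12
I6  is:17  ro:18  ex:23  wr:24  — WAW R6: wait I5 write@16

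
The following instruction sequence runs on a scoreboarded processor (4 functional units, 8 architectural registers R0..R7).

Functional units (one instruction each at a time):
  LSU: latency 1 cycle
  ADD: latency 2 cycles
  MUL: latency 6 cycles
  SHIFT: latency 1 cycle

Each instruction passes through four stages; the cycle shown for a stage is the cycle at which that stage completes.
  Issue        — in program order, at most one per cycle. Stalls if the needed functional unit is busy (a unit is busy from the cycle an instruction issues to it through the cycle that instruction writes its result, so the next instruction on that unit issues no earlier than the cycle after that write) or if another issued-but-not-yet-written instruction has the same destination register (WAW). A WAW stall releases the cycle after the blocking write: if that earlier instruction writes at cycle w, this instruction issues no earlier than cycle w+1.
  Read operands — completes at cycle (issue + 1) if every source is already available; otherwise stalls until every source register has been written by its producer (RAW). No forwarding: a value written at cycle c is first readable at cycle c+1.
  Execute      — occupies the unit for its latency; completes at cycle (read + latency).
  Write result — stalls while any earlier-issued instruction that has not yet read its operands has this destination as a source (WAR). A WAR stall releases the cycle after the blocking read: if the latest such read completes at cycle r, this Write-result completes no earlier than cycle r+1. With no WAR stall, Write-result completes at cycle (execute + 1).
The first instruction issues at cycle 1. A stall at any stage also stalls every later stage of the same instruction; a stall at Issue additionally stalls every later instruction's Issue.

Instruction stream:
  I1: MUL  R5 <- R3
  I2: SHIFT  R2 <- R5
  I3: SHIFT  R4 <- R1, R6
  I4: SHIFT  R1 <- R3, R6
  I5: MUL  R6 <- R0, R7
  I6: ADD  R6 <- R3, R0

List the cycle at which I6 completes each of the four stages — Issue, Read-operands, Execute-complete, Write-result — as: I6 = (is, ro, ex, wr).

I6 = (27, 28, 30, 31)

[1] I1 issues→MUL
[2] I1 reads; I2 issues→SHIFT
[8] I1 exec-done
[9] I1 writes R5
[10] I2 reads
[11] I2 exec-done
[12] I2 writes R2
[13] I3 issues→SHIFT
[14] I3 reads
[15] I3 exec-done
[16] I3 writes R4
[17] I4 issues→SHIFT
[18] I4 reads; I5 issues→MUL
[19] I4 exec-done; I5 reads
[20] I4 writes R1
[25] I5 exec-done
[26] I5 writes R6
[27] I6 issues→ADD
[28] I6 reads
[30] I6 exec-done
[31] I6 writes R6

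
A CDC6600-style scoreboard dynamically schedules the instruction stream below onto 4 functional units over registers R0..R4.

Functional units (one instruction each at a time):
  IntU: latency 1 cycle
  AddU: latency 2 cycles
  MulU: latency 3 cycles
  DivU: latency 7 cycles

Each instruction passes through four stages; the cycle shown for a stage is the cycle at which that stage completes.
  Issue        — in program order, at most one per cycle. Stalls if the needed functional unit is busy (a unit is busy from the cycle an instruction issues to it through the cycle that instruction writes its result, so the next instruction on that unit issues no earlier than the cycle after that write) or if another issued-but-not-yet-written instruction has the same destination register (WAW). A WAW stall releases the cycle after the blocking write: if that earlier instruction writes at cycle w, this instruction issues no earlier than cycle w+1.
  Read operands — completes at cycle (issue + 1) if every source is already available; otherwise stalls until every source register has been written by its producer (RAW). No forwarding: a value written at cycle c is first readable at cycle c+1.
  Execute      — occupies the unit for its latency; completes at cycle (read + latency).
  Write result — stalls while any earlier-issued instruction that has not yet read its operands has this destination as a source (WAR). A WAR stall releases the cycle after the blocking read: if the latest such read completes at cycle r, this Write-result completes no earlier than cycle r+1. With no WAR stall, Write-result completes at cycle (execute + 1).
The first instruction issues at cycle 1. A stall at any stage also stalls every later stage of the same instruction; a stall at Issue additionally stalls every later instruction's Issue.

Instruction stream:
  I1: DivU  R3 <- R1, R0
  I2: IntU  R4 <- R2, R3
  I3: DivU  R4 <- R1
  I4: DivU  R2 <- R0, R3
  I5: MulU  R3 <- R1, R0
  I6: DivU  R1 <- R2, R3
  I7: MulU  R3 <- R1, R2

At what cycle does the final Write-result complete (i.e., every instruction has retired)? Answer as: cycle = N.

I1: IS=1 RO=2 EX=9 WR=10
I2: IS=2 RO=11 EX=12 WR=13  [RAW R3: wait I1 write@10]
I3: IS=14 RO=15 EX=22 WR=23  [WAW R4: wait I2 write@13]
I4: IS=24 RO=25 EX=32 WR=33  [struct: DivU busy until I3 writes@23]
I5: IS=25 RO=26 EX=29 WR=30
I6: IS=34 RO=35 EX=42 WR=43  [struct: DivU busy until I4 writes@33]
I7: IS=35 RO=44 EX=47 WR=48  [RAW R1: wait I6 write@43]

cycle = 48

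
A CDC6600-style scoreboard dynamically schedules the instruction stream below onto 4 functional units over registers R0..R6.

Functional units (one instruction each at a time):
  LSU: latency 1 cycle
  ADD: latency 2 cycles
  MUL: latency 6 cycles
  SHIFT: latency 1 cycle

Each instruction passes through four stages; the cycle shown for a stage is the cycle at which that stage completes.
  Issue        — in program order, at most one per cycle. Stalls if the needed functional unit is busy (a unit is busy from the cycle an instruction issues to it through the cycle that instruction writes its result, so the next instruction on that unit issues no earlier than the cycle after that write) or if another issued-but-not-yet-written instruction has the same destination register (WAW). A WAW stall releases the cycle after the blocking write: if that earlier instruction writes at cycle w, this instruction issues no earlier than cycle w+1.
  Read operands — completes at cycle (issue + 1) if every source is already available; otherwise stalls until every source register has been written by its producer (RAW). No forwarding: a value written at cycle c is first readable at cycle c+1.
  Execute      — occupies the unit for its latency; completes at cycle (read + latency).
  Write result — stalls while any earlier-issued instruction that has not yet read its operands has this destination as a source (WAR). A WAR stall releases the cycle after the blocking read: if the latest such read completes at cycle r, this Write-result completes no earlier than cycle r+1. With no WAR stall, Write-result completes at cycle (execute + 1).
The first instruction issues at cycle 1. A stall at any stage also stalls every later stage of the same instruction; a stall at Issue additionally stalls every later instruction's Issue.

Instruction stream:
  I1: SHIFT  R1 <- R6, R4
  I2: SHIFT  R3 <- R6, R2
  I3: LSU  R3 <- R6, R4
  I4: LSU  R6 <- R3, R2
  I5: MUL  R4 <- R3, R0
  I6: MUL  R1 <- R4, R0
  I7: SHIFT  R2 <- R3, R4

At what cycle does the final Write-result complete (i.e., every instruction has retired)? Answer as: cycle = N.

cycle = 31

1) issue 1, read 2, done 3, write 4
2) issue 5, read 6, done 7, write 8  <struct: SHIFT busy until I1 writes@4>
3) issue 9, read 10, done 11, write 12  <WAW R3: wait I2 write@8>
4) issue 13, read 14, done 15, write 16  <struct: LSU busy until I3 writes@12>
5) issue 14, read 15, done 21, write 22
6) issue 23, read 24, done 30, write 31  <struct: MUL busy until I5 writes@22>
7) issue 24, read 25, done 26, write 27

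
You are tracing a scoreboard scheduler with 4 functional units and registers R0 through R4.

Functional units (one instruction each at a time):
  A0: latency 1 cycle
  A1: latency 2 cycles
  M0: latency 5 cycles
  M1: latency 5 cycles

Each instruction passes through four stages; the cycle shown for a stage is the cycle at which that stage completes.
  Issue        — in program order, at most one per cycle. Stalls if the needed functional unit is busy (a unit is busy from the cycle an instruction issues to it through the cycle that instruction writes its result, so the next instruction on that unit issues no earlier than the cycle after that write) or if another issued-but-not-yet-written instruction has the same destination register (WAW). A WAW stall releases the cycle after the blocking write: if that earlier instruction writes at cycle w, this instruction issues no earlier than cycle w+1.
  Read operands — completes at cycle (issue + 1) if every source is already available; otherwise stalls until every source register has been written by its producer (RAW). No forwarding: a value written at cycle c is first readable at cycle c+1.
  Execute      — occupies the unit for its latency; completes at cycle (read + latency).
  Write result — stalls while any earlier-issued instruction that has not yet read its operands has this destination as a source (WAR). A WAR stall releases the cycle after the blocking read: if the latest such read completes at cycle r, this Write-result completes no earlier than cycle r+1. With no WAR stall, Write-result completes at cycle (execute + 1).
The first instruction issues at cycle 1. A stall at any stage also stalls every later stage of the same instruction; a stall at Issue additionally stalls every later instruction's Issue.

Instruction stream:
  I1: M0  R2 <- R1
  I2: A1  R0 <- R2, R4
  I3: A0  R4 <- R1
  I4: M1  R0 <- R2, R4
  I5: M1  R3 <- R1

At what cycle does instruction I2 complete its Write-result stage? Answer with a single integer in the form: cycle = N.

cycle = 12

[I1] 1/2/7/8
[I2] 2/9/11/12  (RAW R2: wait I1 write@8)
[I3] 3/4/5/10  (WAR R4: wait I2 read@9)
[I4] 13/14/19/20  (WAW R0: wait I2 write@12)
[I5] 21/22/27/28  (struct: M1 busy until I4 writes@20)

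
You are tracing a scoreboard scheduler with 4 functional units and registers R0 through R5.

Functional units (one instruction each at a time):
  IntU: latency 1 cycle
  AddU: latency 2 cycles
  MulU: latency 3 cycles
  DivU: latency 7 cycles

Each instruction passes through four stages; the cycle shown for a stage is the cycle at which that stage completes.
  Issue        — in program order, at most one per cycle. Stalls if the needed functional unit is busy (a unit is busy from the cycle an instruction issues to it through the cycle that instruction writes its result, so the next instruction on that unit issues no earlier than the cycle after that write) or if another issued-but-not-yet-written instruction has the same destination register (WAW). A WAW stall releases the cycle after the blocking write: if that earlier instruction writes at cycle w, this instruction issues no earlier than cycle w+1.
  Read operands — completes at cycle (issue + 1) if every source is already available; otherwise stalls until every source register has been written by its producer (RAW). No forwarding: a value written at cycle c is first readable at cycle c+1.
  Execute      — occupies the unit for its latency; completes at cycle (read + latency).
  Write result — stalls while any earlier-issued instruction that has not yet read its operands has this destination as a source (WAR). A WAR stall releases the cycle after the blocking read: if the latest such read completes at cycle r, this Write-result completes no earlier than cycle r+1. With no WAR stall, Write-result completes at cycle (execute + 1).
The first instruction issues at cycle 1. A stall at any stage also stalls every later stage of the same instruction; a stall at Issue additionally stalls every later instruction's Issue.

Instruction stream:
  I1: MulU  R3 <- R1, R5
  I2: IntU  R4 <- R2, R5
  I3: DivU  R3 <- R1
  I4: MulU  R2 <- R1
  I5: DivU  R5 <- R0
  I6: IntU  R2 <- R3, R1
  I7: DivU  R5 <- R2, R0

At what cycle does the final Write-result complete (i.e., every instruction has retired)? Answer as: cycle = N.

cycle = 36

  I1 | 1 | 2 | 5 | 6
  I2 | 2 | 3 | 4 | 5
  I3 | 7 | 8 | 15 | 16   WAW R3: wait I1 write@6
  I4 | 8 | 9 | 12 | 13
  I5 | 17 | 18 | 25 | 26   struct: DivU busy until I3 writes@16
  I6 | 18 | 19 | 20 | 21
  I7 | 27 | 28 | 35 | 36   struct: DivU busy until I5 writes@26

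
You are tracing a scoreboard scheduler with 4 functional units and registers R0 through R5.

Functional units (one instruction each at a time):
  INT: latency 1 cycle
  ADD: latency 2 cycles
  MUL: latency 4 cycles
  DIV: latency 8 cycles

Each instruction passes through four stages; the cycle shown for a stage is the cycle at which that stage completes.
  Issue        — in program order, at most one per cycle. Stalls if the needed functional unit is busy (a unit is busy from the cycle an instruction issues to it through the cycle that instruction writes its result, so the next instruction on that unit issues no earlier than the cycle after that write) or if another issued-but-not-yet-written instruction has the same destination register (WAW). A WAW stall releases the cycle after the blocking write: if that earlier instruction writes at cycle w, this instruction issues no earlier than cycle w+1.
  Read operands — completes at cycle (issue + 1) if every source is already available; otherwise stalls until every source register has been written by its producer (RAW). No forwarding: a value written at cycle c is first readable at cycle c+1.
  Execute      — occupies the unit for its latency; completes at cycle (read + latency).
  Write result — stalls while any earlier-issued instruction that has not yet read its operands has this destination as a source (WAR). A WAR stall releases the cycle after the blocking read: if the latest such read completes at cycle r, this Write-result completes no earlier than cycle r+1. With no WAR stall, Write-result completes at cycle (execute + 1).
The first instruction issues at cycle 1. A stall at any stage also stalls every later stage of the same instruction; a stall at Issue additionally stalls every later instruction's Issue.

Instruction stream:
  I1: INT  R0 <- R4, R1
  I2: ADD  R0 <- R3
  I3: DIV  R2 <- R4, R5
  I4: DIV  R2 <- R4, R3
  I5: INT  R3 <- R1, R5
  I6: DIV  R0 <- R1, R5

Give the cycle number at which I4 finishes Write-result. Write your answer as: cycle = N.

cycle = 27

cycle 1: I1 issues→INT
cycle 2: I1 reads
cycle 3: I1 exec-done
cycle 4: I1 writes R0
cycle 5: I2 issues→ADD
cycle 6: I2 reads; I3 issues→DIV
cycle 7: I3 reads
cycle 8: I2 exec-done
cycle 9: I2 writes R0
cycle 15: I3 exec-done
cycle 16: I3 writes R2
cycle 17: I4 issues→DIV
cycle 18: I4 reads; I5 issues→INT
cycle 19: I5 reads
cycle 20: I5 exec-done
cycle 21: I5 writes R3
cycle 26: I4 exec-done
cycle 27: I4 writes R2
cycle 28: I6 issues→DIV
cycle 29: I6 reads
cycle 37: I6 exec-done
cycle 38: I6 writes R0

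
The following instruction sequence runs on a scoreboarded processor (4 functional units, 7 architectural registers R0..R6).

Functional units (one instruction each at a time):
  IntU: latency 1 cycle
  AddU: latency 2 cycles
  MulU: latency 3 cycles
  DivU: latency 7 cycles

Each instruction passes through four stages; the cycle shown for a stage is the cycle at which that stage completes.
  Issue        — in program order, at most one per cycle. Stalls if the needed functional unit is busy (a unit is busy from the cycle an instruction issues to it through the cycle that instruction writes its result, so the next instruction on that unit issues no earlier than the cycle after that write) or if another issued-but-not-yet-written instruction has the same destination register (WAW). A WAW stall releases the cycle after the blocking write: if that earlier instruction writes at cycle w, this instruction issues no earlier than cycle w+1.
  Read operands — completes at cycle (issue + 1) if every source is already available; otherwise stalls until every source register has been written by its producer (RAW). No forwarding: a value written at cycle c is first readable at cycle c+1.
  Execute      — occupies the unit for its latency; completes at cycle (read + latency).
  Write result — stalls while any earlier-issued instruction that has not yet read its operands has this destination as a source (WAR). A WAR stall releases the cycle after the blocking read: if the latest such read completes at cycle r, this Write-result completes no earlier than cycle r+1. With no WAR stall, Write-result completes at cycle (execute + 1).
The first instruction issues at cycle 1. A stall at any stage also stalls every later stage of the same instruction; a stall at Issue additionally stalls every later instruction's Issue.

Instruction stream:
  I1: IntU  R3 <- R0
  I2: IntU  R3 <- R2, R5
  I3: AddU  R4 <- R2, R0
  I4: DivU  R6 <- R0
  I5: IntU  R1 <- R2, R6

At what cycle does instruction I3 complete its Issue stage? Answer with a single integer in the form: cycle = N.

cycle = 6

[1] I1 dispatched to IntU
[2] I1 operands ready
[3] I1 complete
[4] R3←I1
[5] I2 dispatched to IntU
[6] I2 operands ready | I3 dispatched to AddU
[7] I2 complete | I3 operands ready | I4 dispatched to DivU
[8] R3←I2 | I4 operands ready
[9] I3 complete | I5 dispatched to IntU
[10] R4←I3
[15] I4 complete
[16] R6←I4
[17] I5 operands ready
[18] I5 complete
[19] R1←I5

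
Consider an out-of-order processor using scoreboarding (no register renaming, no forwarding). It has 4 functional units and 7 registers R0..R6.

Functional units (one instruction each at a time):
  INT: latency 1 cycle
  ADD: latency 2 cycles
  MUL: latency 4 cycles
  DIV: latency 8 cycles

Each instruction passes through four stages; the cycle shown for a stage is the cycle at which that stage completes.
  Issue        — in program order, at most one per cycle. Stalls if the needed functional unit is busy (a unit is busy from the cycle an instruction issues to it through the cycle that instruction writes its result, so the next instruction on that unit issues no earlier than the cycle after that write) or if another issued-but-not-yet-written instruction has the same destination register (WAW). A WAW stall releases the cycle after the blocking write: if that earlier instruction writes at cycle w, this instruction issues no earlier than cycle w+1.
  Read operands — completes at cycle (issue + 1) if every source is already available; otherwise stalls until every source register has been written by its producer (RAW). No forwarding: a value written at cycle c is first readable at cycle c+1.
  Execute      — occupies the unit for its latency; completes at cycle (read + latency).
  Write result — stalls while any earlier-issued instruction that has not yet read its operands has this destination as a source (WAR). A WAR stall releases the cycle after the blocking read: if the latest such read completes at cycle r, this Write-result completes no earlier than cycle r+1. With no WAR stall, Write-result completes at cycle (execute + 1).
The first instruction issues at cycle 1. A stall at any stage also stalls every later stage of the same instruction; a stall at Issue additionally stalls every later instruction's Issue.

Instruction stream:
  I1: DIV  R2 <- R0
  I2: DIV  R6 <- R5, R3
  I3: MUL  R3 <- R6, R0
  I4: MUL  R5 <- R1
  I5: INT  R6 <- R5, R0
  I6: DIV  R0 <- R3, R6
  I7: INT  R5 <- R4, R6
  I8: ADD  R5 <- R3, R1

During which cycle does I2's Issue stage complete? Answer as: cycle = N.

cycle = 12

I1  is:1  ro:2  ex:10  wr:11
I2  is:12  ro:13  ex:21  wr:22  — struct: DIV busy until I1 writes@11
I3  is:13  ro:23  ex:27  wr:28  — RAW R6: wait I2 write@22
I4  is:29  ro:30  ex:34  wr:35  — struct: MUL busy until I3 writes@28
I5  is:30  ro:36  ex:37  wr:38  — RAW R5: wait I4 write@35
I6  is:31  ro:39  ex:47  wr:48  — RAW R6: wait I5 write@38
I7  is:39  ro:40  ex:41  wr:42  — struct: INT busy until I5 writes@38
I8  is:43  ro:44  ex:46  wr:47  — WAW R5: wait I7 write@42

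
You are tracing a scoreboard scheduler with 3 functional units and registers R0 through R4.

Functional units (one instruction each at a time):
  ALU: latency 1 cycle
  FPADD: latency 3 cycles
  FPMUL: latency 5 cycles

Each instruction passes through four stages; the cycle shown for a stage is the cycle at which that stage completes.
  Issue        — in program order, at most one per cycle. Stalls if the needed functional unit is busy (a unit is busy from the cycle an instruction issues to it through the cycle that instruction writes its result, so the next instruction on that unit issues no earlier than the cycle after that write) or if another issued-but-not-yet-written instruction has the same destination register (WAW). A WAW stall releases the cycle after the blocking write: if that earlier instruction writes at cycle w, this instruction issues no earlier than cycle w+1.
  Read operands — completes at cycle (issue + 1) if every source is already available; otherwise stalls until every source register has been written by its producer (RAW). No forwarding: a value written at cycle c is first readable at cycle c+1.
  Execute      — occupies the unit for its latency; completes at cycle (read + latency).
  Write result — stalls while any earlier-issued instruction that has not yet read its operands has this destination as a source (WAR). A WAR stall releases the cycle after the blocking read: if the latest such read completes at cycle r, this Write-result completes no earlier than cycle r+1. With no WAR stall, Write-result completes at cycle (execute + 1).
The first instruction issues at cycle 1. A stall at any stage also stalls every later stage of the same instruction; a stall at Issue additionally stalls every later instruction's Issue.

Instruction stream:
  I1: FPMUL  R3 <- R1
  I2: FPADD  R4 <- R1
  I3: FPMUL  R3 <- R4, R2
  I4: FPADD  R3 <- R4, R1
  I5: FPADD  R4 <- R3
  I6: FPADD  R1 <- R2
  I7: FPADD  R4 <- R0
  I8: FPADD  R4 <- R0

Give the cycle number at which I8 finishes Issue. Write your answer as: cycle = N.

cycle = 41

I1: IS=1 RO=2 EX=7 WR=8
I2: IS=2 RO=3 EX=6 WR=7
I3: IS=9 RO=10 EX=15 WR=16  [struct: FPMUL busy until I1 writes@8]
I4: IS=17 RO=18 EX=21 WR=22  [WAW R3: wait I3 write@16]
I5: IS=23 RO=24 EX=27 WR=28  [struct: FPADD busy until I4 writes@22]
I6: IS=29 RO=30 EX=33 WR=34  [struct: FPADD busy until I5 writes@28]
I7: IS=35 RO=36 EX=39 WR=40  [struct: FPADD busy until I6 writes@34]
I8: IS=41 RO=42 EX=45 WR=46  [struct: FPADD busy until I7 writes@40]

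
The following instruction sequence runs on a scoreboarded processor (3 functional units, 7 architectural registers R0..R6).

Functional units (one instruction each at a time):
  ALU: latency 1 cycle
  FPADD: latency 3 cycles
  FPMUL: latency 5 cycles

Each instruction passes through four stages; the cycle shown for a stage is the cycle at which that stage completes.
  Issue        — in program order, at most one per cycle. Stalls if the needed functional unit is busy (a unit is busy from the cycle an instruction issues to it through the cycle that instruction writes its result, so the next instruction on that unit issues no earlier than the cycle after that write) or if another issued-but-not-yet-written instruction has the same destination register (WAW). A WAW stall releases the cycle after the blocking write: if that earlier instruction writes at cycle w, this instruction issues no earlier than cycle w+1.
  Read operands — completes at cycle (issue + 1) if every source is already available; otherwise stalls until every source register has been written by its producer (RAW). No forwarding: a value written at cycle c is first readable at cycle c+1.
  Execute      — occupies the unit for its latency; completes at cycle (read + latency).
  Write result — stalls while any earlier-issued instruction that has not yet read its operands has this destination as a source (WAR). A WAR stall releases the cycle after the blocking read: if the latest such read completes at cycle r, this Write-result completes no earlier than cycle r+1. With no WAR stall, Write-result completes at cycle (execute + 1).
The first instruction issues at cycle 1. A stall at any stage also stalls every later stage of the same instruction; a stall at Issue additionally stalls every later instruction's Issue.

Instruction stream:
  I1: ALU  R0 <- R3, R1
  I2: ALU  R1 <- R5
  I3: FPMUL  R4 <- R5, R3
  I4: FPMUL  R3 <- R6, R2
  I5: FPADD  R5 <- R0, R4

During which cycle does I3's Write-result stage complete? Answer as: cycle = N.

cycle = 13

I1: IS=1 RO=2 EX=3 WR=4
I2: IS=5 RO=6 EX=7 WR=8  [struct: ALU busy until I1 writes@4]
I3: IS=6 RO=7 EX=12 WR=13
I4: IS=14 RO=15 EX=20 WR=21  [struct: FPMUL busy until I3 writes@13]
I5: IS=15 RO=16 EX=19 WR=20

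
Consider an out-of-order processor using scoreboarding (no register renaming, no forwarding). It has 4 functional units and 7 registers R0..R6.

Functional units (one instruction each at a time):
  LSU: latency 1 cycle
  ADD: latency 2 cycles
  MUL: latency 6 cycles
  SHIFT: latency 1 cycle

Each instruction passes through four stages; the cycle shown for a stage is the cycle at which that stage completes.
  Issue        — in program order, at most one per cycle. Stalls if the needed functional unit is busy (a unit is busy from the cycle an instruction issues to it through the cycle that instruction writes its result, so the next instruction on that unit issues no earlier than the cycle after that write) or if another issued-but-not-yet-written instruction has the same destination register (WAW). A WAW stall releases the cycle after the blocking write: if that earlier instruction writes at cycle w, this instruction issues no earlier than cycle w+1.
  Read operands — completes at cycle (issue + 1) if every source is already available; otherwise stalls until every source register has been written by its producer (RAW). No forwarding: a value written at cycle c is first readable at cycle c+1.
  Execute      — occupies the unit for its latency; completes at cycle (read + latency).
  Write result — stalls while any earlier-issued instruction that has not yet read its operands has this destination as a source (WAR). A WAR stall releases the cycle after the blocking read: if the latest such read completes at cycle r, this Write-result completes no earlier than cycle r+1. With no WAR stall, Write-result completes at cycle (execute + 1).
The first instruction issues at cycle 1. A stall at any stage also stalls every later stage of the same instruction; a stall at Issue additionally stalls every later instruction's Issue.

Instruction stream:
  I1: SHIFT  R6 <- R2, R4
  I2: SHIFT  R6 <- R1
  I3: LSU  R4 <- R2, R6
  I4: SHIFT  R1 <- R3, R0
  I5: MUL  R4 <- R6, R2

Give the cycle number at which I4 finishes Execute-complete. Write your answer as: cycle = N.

1) issue 1, read 2, done 3, write 4
2) issue 5, read 6, done 7, write 8  <struct: SHIFT busy until I1 writes@4>
3) issue 6, read 9, done 10, write 11  <RAW R6: wait I2 write@8>
4) issue 9, read 10, done 11, write 12  <struct: SHIFT busy until I2 writes@8>
5) issue 12, read 13, done 19, write 20  <WAW R4: wait I3 write@11>

cycle = 11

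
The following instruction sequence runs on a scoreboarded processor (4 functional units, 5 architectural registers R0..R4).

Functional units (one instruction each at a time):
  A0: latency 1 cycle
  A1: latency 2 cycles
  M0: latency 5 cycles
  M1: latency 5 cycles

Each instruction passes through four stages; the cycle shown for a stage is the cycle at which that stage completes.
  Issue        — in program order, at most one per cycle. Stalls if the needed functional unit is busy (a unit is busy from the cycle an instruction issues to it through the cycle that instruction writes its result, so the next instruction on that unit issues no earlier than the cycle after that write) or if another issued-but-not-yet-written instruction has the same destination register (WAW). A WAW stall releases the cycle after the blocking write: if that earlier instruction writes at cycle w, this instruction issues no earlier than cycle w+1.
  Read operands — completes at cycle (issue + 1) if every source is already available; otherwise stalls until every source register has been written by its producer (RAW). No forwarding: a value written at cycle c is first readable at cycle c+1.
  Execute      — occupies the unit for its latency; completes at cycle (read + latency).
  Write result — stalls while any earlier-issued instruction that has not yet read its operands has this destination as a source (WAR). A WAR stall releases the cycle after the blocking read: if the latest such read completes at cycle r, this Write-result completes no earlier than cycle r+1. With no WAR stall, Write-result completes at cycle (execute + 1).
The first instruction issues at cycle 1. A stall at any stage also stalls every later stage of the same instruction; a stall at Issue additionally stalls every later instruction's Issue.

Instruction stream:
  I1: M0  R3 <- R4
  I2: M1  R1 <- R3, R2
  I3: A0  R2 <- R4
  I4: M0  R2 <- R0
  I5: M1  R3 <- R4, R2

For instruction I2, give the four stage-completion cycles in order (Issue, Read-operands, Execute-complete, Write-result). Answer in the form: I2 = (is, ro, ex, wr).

I2 = (2, 9, 14, 15)

t=1  I1→M0
t=2  I1 RO | I2→M1
t=3  I3→A0
t=4  I3 RO
t=5  I3 EX
t=7  I1 EX
t=8  I1 WR R3
t=9  I2 RO
t=10  I3 WR R2
t=11  I4→M0
t=12  I4 RO
t=14  I2 EX
t=15  I2 WR R1
t=16  I5→M1
t=17  I4 EX
t=18  I4 WR R2
t=19  I5 RO
t=24  I5 EX
t=25  I5 WR R3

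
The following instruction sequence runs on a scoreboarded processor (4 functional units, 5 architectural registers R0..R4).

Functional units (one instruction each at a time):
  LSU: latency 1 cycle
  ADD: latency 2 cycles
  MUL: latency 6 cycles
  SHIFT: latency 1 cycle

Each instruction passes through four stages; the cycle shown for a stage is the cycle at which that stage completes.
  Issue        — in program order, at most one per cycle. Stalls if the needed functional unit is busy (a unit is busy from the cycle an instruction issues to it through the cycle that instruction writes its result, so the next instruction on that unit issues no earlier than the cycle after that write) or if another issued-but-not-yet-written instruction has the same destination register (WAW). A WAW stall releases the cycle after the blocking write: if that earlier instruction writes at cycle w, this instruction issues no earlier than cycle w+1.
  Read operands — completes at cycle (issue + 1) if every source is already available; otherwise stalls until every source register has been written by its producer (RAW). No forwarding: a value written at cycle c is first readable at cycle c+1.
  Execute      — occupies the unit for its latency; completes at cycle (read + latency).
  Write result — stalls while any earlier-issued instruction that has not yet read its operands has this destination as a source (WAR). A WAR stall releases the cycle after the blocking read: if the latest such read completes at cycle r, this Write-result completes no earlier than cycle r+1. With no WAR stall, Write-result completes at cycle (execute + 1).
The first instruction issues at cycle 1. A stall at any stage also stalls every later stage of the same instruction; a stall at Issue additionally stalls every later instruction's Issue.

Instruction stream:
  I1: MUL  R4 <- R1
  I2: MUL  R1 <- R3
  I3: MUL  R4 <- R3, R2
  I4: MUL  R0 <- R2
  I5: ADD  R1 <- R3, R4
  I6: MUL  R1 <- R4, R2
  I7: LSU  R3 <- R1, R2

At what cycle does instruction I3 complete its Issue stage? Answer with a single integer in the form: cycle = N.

cycle = 19

[1] I1 issues→MUL
[2] I1 reads
[8] I1 exec-done
[9] I1 writes R4
[10] I2 issues→MUL
[11] I2 reads
[17] I2 exec-done
[18] I2 writes R1
[19] I3 issues→MUL
[20] I3 reads
[26] I3 exec-done
[27] I3 writes R4
[28] I4 issues→MUL
[29] I4 reads | I5 issues→ADD
[30] I5 reads
[32] I5 exec-done
[33] I5 writes R1
[35] I4 exec-done
[36] I4 writes R0
[37] I6 issues→MUL
[38] I6 reads | I7 issues→LSU
[44] I6 exec-done
[45] I6 writes R1
[46] I7 reads
[47] I7 exec-done
[48] I7 writes R3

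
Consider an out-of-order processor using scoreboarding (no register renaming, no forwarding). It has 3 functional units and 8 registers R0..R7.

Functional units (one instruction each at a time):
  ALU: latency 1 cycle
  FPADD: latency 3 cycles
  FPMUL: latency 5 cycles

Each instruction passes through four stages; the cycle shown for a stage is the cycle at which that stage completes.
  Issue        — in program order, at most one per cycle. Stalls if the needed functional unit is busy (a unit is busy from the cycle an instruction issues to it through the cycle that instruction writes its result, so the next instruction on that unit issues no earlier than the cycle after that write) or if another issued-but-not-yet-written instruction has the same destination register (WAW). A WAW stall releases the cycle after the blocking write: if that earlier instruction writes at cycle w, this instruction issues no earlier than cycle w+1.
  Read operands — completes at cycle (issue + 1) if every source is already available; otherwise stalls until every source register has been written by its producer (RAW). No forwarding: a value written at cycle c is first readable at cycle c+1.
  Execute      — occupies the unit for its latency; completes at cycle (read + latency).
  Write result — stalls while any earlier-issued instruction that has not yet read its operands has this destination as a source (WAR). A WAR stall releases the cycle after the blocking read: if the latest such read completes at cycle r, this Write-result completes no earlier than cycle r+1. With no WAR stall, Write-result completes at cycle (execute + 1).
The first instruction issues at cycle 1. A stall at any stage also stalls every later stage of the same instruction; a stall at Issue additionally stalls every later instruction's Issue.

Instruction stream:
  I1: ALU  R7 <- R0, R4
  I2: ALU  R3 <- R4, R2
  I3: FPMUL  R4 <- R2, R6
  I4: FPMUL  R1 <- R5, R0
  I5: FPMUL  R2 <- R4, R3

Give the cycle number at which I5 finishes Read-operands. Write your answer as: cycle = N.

cycle = 23

I1: IS=1 RO=2 EX=3 WR=4
I2: IS=5 RO=6 EX=7 WR=8  [struct: ALU busy until I1 writes@4]
I3: IS=6 RO=7 EX=12 WR=13
I4: IS=14 RO=15 EX=20 WR=21  [struct: FPMUL busy until I3 writes@13]
I5: IS=22 RO=23 EX=28 WR=29  [struct: FPMUL busy until I4 writes@21]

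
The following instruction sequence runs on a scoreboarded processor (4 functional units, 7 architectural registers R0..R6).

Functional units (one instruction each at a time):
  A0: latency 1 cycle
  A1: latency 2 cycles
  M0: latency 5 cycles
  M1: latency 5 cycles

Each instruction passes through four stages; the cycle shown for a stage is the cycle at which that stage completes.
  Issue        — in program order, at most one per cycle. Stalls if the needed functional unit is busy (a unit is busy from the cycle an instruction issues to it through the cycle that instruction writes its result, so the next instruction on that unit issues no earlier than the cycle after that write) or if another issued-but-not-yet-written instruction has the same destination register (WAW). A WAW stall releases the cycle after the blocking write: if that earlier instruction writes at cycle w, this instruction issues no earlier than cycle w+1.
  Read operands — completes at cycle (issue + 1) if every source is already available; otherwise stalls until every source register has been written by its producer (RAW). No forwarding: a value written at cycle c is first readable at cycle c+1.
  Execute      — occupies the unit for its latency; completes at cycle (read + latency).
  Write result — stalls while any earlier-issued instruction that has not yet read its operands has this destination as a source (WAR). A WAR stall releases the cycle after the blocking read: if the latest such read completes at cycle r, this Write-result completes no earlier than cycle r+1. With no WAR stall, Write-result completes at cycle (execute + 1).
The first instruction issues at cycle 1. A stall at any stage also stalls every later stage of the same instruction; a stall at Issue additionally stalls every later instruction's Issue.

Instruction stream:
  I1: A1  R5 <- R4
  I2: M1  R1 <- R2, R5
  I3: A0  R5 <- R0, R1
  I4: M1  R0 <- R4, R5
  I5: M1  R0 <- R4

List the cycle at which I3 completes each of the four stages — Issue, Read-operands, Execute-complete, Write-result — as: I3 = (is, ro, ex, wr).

I3 = (6, 13, 14, 15)

I1  is:1  ro:2  ex:4  wr:5
I2  is:2  ro:6  ex:11  wr:12  — RAW R5: wait I1 write@5
I3  is:6  ro:13  ex:14  wr:15  — WAW R5: wait I1 write@5, RAW R1: wait I2 write@12
I4  is:13  ro:16  ex:21  wr:22  — struct: M1 busy until I2 writes@12, RAW R5: wait I3 write@15
I5  is:23  ro:24  ex:29  wr:30  — struct: M1 busy until I4 writes@22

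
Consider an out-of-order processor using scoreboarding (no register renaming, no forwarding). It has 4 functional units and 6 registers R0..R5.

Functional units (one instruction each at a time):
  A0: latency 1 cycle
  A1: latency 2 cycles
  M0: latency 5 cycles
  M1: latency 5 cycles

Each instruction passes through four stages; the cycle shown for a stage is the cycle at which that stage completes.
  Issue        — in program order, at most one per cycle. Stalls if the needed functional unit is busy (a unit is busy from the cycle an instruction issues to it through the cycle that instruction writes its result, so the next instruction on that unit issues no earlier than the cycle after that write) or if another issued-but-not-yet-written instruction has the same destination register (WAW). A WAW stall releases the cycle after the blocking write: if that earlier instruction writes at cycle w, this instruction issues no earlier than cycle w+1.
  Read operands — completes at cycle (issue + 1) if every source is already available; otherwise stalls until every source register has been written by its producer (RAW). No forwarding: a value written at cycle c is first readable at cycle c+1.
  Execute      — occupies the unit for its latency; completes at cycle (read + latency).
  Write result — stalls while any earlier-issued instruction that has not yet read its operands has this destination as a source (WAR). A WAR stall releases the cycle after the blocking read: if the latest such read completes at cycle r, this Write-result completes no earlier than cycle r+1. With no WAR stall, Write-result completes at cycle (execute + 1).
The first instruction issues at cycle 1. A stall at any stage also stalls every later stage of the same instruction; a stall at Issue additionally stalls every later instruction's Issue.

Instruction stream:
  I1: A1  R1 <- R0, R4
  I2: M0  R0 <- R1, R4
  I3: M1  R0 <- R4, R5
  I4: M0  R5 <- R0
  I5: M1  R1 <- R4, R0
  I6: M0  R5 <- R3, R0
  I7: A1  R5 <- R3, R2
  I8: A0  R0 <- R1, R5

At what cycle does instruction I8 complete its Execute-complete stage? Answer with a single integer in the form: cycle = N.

cycle = 42

c1: I1 issues→A1
c2: I1 reads; I2 issues→M0
c4: I1 exec-done
c5: I1 writes R1
c6: I2 reads
c11: I2 exec-done
c12: I2 writes R0
c13: I3 issues→M1
c14: I3 reads; I4 issues→M0
c19: I3 exec-done
c20: I3 writes R0
c21: I4 reads; I5 issues→M1
c22: I5 reads
c26: I4 exec-done
c27: I4 writes R5; I5 exec-done
c28: I5 writes R1; I6 issues→M0
c29: I6 reads
c34: I6 exec-done
c35: I6 writes R5
c36: I7 issues→A1
c37: I7 reads; I8 issues→A0
c39: I7 exec-done
c40: I7 writes R5
c41: I8 reads
c42: I8 exec-done
c43: I8 writes R0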